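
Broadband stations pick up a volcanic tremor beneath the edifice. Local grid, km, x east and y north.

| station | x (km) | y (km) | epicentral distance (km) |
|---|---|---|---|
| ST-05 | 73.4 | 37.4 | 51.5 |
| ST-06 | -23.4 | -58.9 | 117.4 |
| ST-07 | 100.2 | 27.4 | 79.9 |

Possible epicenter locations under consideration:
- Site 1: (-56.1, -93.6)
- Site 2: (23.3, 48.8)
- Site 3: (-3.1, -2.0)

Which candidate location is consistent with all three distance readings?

For each candidate, compare |candidate − station| to the reported distance:
Site 1: residuals ST-05 132.7, ST-06 69.7, ST-07 117.8 → max 132.7 km
Site 2: residuals ST-05 0.1, ST-06 0.0, ST-07 0.1 → max 0.1 km
Site 3: residuals ST-05 34.6, ST-06 57.0, ST-07 27.5 → max 57.0 km
Only Site 2 has all residuals ≈ 0.

Site 2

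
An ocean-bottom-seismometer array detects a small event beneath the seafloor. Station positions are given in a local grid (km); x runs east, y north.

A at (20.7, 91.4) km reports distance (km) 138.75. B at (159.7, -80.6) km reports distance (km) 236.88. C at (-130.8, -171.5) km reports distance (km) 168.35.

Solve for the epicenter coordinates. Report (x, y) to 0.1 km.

-68.0 km east, -15.3 km north

Circle about each station: (x − 20.7)² + (y − 91.4)² = 138.75²; (x − 159.7)² + (y + 80.6)² = 236.88²; (x + 130.8)² + (y + 171.5)² = 168.35².
Subtracting the A equation from the B and C equations removes the quadratic terms:
278.0 x − 344.0 y = -13642.57
-303.0 x − 525.8 y = 28648.28
Solving the 2×2 system: x ≈ -68.0, y ≈ -15.3 km.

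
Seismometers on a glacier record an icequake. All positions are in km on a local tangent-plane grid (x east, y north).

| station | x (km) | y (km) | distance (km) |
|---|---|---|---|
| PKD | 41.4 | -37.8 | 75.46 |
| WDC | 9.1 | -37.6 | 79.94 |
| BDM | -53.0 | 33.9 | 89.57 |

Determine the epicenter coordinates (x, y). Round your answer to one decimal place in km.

36.5 km east, 37.5 km north

Circle about each station: (x − 41.4)² + (y + 37.8)² = 75.46²; (x − 9.1)² + (y + 37.6)² = 79.94²; (x + 53.0)² + (y − 33.9)² = 89.57².
Subtracting pairs of circle equations eliminates x²+y² and gives linear equations (the radical axes):
-64.6 x + 0.4 y = -2342.42
-188.8 x + 143.4 y = -1513.16
Solving the 2×2 system: x ≈ 36.5, y ≈ 37.5 km.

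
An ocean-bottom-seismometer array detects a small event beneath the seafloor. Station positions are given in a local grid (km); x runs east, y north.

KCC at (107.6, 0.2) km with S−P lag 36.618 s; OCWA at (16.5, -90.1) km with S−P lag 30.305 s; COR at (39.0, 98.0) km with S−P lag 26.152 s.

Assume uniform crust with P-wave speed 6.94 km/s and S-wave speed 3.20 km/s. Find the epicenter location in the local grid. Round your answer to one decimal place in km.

(-105.8, 41.9)

Distance from S−P lag: d = Δt · v_P v_S / (v_P − v_S) = Δt · (6.94·3.20)/(6.94−3.20) ≈ 5.9380·Δt.
So d_KCC = 217.44, d_OCWA = 179.95, d_COR = 155.29 km.
Circle about each station: (x − 107.6)² + (y − 0.2)² = 217.44²; (x − 16.5)² + (y + 90.1)² = 179.95²; (x − 39.0)² + (y − 98.0)² = 155.29².
Subtracting pairs of circle equations eliminates x²+y² and gives linear equations (the radical axes):
-182.2 x − 180.6 y = 11710.61
-137.2 x + 195.6 y = 22712.37
Solving the 2×2 system: x ≈ -105.8, y ≈ 41.9 km.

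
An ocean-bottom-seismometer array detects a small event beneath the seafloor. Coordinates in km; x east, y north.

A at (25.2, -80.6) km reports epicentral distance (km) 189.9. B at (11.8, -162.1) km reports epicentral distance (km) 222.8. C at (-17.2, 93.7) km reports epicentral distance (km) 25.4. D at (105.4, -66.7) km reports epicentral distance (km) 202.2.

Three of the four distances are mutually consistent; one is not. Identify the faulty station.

Solve using three stations at a time. Using A, C, D (subtract circle equations pairwise → linear system) gives (x, y) ≈ (3.7, 108.1).
Distances from that point to each station vs reported:
  A: calculated 189.9 vs reported 189.9 → residual 0.0 km
  B: calculated 270.3 vs reported 222.8 → residual 47.5 km
  C: calculated 25.4 vs reported 25.4 → residual 0.0 km
  D: calculated 202.2 vs reported 202.2 → residual 0.0 km
A, C, D are mutually consistent (residuals ≈ 0); B is off by 47.5 km.

B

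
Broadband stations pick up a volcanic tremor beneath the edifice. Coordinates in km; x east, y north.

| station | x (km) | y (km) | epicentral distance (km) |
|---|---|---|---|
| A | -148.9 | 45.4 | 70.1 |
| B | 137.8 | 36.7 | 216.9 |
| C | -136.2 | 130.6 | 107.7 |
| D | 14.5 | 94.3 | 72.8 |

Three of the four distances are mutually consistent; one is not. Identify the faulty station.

Solve using three stations at a time. Using A, B, C (subtract circle equations pairwise → linear system) gives (x, y) ≈ (-79.1, 39.3).
Distances from that point to each station vs reported:
  A: calculated 70.1 vs reported 70.1 → residual 0.0 km
  B: calculated 216.9 vs reported 216.9 → residual 0.0 km
  C: calculated 107.7 vs reported 107.7 → residual 0.0 km
  D: calculated 108.5 vs reported 72.8 → residual 35.7 km
A, B, C are mutually consistent (residuals ≈ 0); D is off by 35.7 km.

D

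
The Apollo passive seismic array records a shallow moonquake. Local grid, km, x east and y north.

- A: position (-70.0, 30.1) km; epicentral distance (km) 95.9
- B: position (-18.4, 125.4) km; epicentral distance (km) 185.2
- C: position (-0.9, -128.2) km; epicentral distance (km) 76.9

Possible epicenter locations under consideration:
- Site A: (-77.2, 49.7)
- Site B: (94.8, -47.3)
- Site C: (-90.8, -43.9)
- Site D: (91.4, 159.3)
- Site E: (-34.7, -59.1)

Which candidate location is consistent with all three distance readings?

Site E

For each candidate, compare |candidate − station| to the reported distance:
Site A: residuals A 75.0, B 89.3, C 116.7 → max 116.7 km
Site B: residuals A 86.2, B 21.3, C 48.4 → max 86.2 km
Site C: residuals A 19.0, B 1.1, C 46.3 → max 46.3 km
Site D: residuals A 110.8, B 70.3, C 225.1 → max 225.1 km
Site E: residuals A 0.0, B 0.0, C 0.0 → max 0.0 km
Only Site E has all residuals ≈ 0.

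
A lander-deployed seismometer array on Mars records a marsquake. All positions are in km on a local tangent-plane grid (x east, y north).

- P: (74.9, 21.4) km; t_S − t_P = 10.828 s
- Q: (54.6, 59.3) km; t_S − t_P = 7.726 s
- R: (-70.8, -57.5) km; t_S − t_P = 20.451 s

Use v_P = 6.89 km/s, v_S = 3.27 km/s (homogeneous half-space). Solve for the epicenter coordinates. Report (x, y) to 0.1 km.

10.3 km east, 40.6 km north

Distance from S−P lag: d = Δt · v_P v_S / (v_P − v_S) = Δt · (6.89·3.27)/(6.89−3.27) ≈ 6.2238·Δt.
So d_P = 67.39, d_Q = 48.09, d_R = 127.28 km.
Circle about each station: (x − 74.9)² + (y − 21.4)² = 67.39²; (x − 54.6)² + (y − 59.3)² = 48.09²; (x + 70.8)² + (y + 57.5)² = 127.28².
Subtracting pairs of circle equations eliminates x²+y² and gives linear equations (the radical axes):
-40.6 x + 75.8 y = 2658.44
-291.4 x − 157.8 y = -9407.87
Solving the 2×2 system: x ≈ 10.3, y ≈ 40.6 km.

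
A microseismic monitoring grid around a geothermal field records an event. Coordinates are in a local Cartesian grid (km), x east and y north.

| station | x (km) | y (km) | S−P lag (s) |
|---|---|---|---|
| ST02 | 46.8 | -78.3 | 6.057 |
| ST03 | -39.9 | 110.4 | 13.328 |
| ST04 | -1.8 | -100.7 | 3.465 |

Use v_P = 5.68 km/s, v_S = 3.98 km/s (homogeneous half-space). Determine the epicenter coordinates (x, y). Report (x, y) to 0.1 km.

x ≈ -32.9 km, y ≈ -66.7 km

Distance from S−P lag: d = Δt · v_P v_S / (v_P − v_S) = Δt · (5.68·3.98)/(5.68−3.98) ≈ 13.2979·Δt.
So d_ST02 = 80.55, d_ST03 = 177.23, d_ST04 = 46.08 km.
Circle about each station: (x − 46.8)² + (y + 78.3)² = 80.55²; (x + 39.9)² + (y − 110.4)² = 177.23²; (x + 1.8)² + (y + 100.7)² = 46.08².
Subtracting the ST02 equation from the ST03 and ST04 equations removes the quadratic terms:
-173.4 x + 377.4 y = -19463.13
-97.2 x − 44.8 y = 6187.54
Solving the 2×2 system: x ≈ -32.9, y ≈ -66.7 km.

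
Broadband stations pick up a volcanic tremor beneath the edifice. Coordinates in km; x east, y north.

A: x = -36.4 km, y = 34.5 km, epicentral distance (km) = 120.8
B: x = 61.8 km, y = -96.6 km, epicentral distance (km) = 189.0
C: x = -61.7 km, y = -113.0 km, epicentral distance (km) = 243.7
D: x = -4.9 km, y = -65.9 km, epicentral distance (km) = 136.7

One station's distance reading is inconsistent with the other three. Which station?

Solve using three stations at a time. Using A, B, C (subtract circle equations pairwise → linear system) gives (x, y) ≈ (69.7, 92.2).
Distances from that point to each station vs reported:
  A: calculated 120.8 vs reported 120.8 → residual 0.0 km
  B: calculated 189.0 vs reported 189.0 → residual 0.0 km
  C: calculated 243.7 vs reported 243.7 → residual 0.0 km
  D: calculated 174.9 vs reported 136.7 → residual 38.2 km
A, B, C are mutually consistent (residuals ≈ 0); D is off by 38.2 km.

D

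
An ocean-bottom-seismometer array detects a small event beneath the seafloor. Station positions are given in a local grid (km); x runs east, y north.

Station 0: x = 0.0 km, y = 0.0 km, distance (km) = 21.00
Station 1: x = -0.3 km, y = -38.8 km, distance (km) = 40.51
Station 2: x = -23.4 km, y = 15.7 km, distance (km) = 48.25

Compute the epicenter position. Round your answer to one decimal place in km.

(20.6, -4.1)

Circle about each station: x² + y² = 21.00²; (x + 0.3)² + (y + 38.8)² = 40.51²; (x + 23.4)² + (y − 15.7)² = 48.25².
Subtracting the Station 0 equation from the Station 1 and Station 2 equations removes the quadratic terms:
-0.6 x − 77.6 y = 305.47
-46.8 x + 31.4 y = -1093.01
Solving the 2×2 system: x ≈ 20.6, y ≈ -4.1 km.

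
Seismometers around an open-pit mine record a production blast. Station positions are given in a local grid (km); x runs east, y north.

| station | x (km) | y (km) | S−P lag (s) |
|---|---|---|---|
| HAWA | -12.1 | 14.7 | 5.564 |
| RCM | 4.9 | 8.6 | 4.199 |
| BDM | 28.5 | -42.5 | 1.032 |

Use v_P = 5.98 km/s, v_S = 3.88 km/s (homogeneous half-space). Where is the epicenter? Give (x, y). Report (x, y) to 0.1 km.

Distance from S−P lag: d = Δt · v_P v_S / (v_P − v_S) = Δt · (5.98·3.88)/(5.98−3.88) ≈ 11.0488·Δt.
So d_HAWA = 61.48, d_RCM = 46.39, d_BDM = 11.40 km.
Circle about each station: (x + 12.1)² + (y − 14.7)² = 61.48²; (x − 4.9)² + (y − 8.6)² = 46.39²; (x − 28.5)² + (y + 42.5)² = 11.40².
Subtracting the HAWA equation from the RCM and BDM equations removes the quadratic terms:
34.0 x − 12.2 y = 1363.23
81.2 x − 114.4 y = 5905.83
Solving the 2×2 system: x ≈ 28.9, y ≈ -31.1 km.

(28.9, -31.1)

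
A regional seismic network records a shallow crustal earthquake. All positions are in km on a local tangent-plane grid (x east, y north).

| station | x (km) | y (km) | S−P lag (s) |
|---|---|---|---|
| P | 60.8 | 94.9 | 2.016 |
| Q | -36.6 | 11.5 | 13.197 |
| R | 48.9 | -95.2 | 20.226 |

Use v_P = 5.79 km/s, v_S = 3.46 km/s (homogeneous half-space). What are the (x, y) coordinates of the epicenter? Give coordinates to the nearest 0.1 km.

Distance from S−P lag: d = Δt · v_P v_S / (v_P − v_S) = Δt · (5.79·3.46)/(5.79−3.46) ≈ 8.5980·Δt.
So d_P = 17.33, d_Q = 113.47, d_R = 173.90 km.
Circle about each station: (x − 60.8)² + (y − 94.9)² = 17.33²; (x + 36.6)² + (y − 11.5)² = 113.47²; (x − 48.9)² + (y + 95.2)² = 173.90².
Subtracting the P equation from the Q and R equations removes the quadratic terms:
-194.8 x − 166.8 y = -23805.95
-23.8 x − 380.2 y = -31189.28
Solving the 2×2 system: x ≈ 54.9, y ≈ 78.6 km.

(54.9, 78.6)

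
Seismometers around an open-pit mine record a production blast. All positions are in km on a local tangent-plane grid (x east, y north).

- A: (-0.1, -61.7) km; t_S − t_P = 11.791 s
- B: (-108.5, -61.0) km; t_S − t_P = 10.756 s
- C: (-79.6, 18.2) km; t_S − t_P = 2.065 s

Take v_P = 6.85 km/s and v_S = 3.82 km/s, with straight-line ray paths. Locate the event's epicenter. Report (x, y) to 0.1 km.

Distance from S−P lag: d = Δt · v_P v_S / (v_P − v_S) = Δt · (6.85·3.82)/(6.85−3.82) ≈ 8.6360·Δt.
So d_A = 101.83, d_B = 92.89, d_C = 17.83 km.
Circle about each station: (x + 0.1)² + (y + 61.7)² = 101.83²; (x + 108.5)² + (y + 61.0)² = 92.89²; (x + 79.6)² + (y − 18.2)² = 17.83².
Subtracting the A equation from the B and C equations removes the quadratic terms:
-216.8 x + 1.4 y = 13427.15
-159.0 x + 159.8 y = 12911.94
Solving the 2×2 system: x ≈ -61.8, y ≈ 19.3 km.
Check against A (with the unrounded x, y): √((x + 0.1)²+(y + 61.7)²) = 101.83 ≈ 101.83 km. ✓

-61.8 km east, 19.3 km north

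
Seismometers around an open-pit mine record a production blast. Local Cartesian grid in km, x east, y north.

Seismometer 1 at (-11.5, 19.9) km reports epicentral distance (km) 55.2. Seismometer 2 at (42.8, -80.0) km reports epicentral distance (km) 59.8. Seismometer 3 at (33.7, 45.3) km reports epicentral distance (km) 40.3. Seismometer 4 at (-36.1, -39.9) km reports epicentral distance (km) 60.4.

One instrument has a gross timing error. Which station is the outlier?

Solve using three stations at a time. Using Seismometer 1, Seismometer 2, Seismometer 4 (subtract circle equations pairwise → linear system) gives (x, y) ≈ (22.1, -23.9).
Distances from that point to each station vs reported:
  Seismometer 1: calculated 55.2 vs reported 55.2 → residual 0.0 km
  Seismometer 2: calculated 59.8 vs reported 59.8 → residual 0.0 km
  Seismometer 3: calculated 70.1 vs reported 40.3 → residual 29.8 km
  Seismometer 4: calculated 60.4 vs reported 60.4 → residual 0.0 km
Seismometer 1, Seismometer 2, Seismometer 4 are mutually consistent (residuals ≈ 0); Seismometer 3 is off by 29.8 km.

Seismometer 3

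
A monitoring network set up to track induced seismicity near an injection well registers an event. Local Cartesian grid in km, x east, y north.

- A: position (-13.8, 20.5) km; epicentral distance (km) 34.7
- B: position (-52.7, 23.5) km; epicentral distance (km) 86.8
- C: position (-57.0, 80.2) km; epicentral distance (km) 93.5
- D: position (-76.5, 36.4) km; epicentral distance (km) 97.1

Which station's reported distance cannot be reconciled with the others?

B

Solve using three stations at a time. Using A, C, D (subtract circle equations pairwise → linear system) gives (x, y) ≈ (20.2, 27.4).
Distances from that point to each station vs reported:
  A: calculated 34.7 vs reported 34.7 → residual 0.0 km
  B: calculated 73.0 vs reported 86.8 → residual 13.8 km
  C: calculated 93.5 vs reported 93.5 → residual 0.0 km
  D: calculated 97.1 vs reported 97.1 → residual 0.0 km
A, C, D are mutually consistent (residuals ≈ 0); B is off by 13.8 km.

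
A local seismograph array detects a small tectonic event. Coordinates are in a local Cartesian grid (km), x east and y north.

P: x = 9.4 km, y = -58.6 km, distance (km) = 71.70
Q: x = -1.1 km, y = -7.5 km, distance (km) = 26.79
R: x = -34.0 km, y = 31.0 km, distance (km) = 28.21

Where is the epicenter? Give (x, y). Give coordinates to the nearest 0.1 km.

Circle about each station: (x − 9.4)² + (y + 58.6)² = 71.70²; (x + 1.1)² + (y + 7.5)² = 26.79²; (x + 34.0)² + (y − 31.0)² = 28.21².
Subtracting pairs of circle equations eliminates x²+y² and gives linear equations (the radical axes):
-21.0 x + 102.2 y = 958.33
-86.8 x + 179.2 y = 2939.77
Solving the 2×2 system: x ≈ -25.2, y ≈ 4.2 km.

(-25.2, 4.2)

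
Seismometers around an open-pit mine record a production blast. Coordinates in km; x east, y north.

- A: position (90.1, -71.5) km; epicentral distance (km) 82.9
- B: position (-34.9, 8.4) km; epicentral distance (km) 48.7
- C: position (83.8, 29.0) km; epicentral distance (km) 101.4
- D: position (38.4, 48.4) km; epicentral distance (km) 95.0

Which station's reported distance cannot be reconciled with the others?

B

Solve using three stations at a time. Using A, C, D (subtract circle equations pairwise → linear system) gives (x, y) ≈ (12.4, -42.9).
Distances from that point to each station vs reported:
  A: calculated 82.8 vs reported 82.9 → residual 0.1 km
  B: calculated 69.8 vs reported 48.7 → residual 21.1 km
  C: calculated 101.3 vs reported 101.4 → residual 0.1 km
  D: calculated 94.9 vs reported 95.0 → residual 0.1 km
A, C, D are mutually consistent (residuals ≈ 0); B is off by 21.1 km.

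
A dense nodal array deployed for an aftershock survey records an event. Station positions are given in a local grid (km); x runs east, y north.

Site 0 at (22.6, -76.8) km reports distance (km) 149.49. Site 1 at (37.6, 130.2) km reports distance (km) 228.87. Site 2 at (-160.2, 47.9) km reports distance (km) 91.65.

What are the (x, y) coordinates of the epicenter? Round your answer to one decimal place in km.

Circle about each station: (x − 22.6)² + (y + 76.8)² = 149.49²; (x − 37.6)² + (y − 130.2)² = 228.87²; (x + 160.2)² + (y − 47.9)² = 91.65².
Subtracting pairs of circle equations eliminates x²+y² and gives linear equations (the radical axes):
30.0 x + 414.0 y = -18077.42
-365.6 x + 249.4 y = 35496.99
Solving the 2×2 system: x ≈ -120.9, y ≈ -34.9 km.
Check against Site 0 (with the unrounded x, y): √((x − 22.6)²+(y + 76.8)²) = 149.49 ≈ 149.49 km. ✓

-120.9 km east, -34.9 km north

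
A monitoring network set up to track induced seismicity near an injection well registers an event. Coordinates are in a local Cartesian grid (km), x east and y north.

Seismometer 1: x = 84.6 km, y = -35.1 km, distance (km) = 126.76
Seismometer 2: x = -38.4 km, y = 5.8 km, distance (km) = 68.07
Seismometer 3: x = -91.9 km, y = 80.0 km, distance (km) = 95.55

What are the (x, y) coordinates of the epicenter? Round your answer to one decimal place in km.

Circle about each station: (x − 84.6)² + (y + 35.1)² = 126.76²; (x + 38.4)² + (y − 5.8)² = 68.07²; (x + 91.9)² + (y − 80.0)² = 95.55².
Subtracting the Seismometer 1 equation from the Seismometer 2 and Seismometer 3 equations removes the quadratic terms:
-246.0 x + 81.8 y = 4553.60
-353.0 x + 230.2 y = 13394.74
Solving the 2×2 system: x ≈ 1.7, y ≈ 60.8 km.

1.7 km east, 60.8 km north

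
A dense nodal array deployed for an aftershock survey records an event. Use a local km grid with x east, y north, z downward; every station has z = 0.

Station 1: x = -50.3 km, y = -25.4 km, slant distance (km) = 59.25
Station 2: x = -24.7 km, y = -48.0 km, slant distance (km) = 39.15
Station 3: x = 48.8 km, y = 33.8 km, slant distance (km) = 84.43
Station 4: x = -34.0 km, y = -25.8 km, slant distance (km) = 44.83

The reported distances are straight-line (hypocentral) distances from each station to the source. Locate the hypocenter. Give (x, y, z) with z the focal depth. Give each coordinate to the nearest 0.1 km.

Each station gives a sphere (x−x_i)² + (y−y_i)² + z² = d_i² (stations at z=0).
Subtracting the Station 1 sphere from Station 2 and Station 3: z² cancels, leaving linear equations in x and y:
51.2 x − 45.2 y = 1716.68
198.2 x + 118.4 y = -3269.23
Solving: x ≈ 3.694, y ≈ -33.795 km (keep extra digits for the depth step; rounded: 3.7, -33.8).
Then from the Station 1 sphere: z² = 59.25² − (x + 50.3)² − (y + 25.4)² with x = 3.694, y = -33.795, so z ≈ 22.907 ≈ 22.9 km.

(3.7, -33.8, 22.9)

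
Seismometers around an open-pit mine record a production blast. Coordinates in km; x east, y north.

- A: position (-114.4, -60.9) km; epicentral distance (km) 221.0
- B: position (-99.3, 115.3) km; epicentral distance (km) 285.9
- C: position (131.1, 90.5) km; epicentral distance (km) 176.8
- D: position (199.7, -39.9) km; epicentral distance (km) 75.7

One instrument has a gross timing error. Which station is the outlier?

Solve using three stations at a time. Using A, B, C (subtract circle equations pairwise → linear system) gives (x, y) ≈ (105.3, -84.3).
Distances from that point to each station vs reported:
  A: calculated 220.9 vs reported 221.0 → residual 0.1 km
  B: calculated 285.9 vs reported 285.9 → residual 0.0 km
  C: calculated 176.7 vs reported 176.8 → residual 0.1 km
  D: calculated 104.3 vs reported 75.7 → residual 28.6 km
A, B, C are mutually consistent (residuals ≈ 0); D is off by 28.6 km.

D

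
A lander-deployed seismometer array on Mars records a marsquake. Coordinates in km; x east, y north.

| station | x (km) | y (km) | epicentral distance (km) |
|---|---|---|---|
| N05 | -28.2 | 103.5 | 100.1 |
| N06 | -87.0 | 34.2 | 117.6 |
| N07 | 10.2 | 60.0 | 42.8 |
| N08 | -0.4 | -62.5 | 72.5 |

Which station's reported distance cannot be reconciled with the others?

Solve using three stations at a time. Using N05, N06, N07 (subtract circle equations pairwise → linear system) gives (x, y) ≈ (30.0, 22.0).
Distances from that point to each station vs reported:
  N05: calculated 100.1 vs reported 100.1 → residual 0.0 km
  N06: calculated 117.6 vs reported 117.6 → residual 0.0 km
  N07: calculated 42.8 vs reported 42.8 → residual 0.0 km
  N08: calculated 89.8 vs reported 72.5 → residual 17.3 km
N05, N06, N07 are mutually consistent (residuals ≈ 0); N08 is off by 17.3 km.

N08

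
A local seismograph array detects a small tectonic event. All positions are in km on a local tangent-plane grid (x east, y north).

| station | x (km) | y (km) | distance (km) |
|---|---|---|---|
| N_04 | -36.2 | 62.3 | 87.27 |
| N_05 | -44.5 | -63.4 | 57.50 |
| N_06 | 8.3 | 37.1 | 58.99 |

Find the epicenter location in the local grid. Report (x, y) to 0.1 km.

-6.9 km east, -19.9 km north

Circle about each station: (x + 36.2)² + (y − 62.3)² = 87.27²; (x + 44.5)² + (y + 63.4)² = 57.50²; (x − 8.3)² + (y − 37.1)² = 58.99².
Subtracting the N_04 equation from the N_05 and N_06 equations removes the quadratic terms:
-16.6 x − 251.4 y = 5117.88
89.0 x − 50.4 y = 389.80
Solving the 2×2 system: x ≈ -6.9, y ≈ -19.9 km.
Check against N_04 (with the unrounded x, y): √((x + 36.2)²+(y − 62.3)²) = 87.27 ≈ 87.27 km. ✓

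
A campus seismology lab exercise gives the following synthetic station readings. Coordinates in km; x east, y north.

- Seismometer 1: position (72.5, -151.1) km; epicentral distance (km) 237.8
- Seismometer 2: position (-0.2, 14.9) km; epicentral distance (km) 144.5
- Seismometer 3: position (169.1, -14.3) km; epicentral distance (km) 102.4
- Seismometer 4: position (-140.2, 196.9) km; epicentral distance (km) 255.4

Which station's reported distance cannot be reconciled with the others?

Seismometer 4

Solve using three stations at a time. Using Seismometer 1, Seismometer 2, Seismometer 3 (subtract circle equations pairwise → linear system) gives (x, y) ≈ (128.9, 79.9).
Distances from that point to each station vs reported:
  Seismometer 1: calculated 237.8 vs reported 237.8 → residual 0.0 km
  Seismometer 2: calculated 144.5 vs reported 144.5 → residual 0.0 km
  Seismometer 3: calculated 102.5 vs reported 102.4 → residual 0.1 km
  Seismometer 4: calculated 293.4 vs reported 255.4 → residual 38.0 km
Seismometer 1, Seismometer 2, Seismometer 3 are mutually consistent (residuals ≈ 0); Seismometer 4 is off by 38.0 km.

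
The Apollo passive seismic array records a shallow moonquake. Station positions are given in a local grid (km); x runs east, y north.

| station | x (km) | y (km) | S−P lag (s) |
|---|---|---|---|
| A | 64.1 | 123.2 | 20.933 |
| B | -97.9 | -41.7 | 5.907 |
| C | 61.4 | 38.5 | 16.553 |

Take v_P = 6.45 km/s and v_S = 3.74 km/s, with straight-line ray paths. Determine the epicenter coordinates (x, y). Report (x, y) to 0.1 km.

Distance from S−P lag: d = Δt · v_P v_S / (v_P − v_S) = Δt · (6.45·3.74)/(6.45−3.74) ≈ 8.9015·Δt.
So d_A = 186.33, d_B = 52.58, d_C = 147.35 km.
Circle about each station: (x − 64.1)² + (y − 123.2)² = 186.33²; (x + 97.9)² + (y + 41.7)² = 52.58²; (x − 61.4)² + (y − 38.5)² = 147.35².
Subtracting pairs of circle equations eliminates x²+y² and gives linear equations (the radical axes):
-324.0 x − 329.8 y = 23990.46
-5.4 x − 169.4 y = -1027.99
Solving the 2×2 system: x ≈ -82.9, y ≈ 8.7 km.
Check against A (with the unrounded x, y): √((x − 64.1)²+(y − 123.2)²) = 186.33 ≈ 186.33 km. ✓

(-82.9, 8.7)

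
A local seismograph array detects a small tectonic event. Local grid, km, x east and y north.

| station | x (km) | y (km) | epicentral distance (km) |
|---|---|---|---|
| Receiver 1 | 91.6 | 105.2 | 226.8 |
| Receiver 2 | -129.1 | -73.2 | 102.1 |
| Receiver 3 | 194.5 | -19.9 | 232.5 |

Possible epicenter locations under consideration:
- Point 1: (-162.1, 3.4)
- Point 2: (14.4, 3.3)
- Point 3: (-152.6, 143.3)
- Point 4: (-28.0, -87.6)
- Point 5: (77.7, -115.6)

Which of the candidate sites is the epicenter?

For each candidate, compare |candidate − station| to the reported distance:
Point 1: residuals Receiver 1 46.6, Receiver 2 18.7, Receiver 3 124.9 → max 124.9 km
Point 2: residuals Receiver 1 99.0, Receiver 2 60.5, Receiver 3 50.9 → max 99.0 km
Point 3: residuals Receiver 1 20.4, Receiver 2 115.7, Receiver 3 151.1 → max 151.1 km
Point 4: residuals Receiver 1 0.1, Receiver 2 0.0, Receiver 3 0.1 → max 0.1 km
Point 5: residuals Receiver 1 5.6, Receiver 2 109.0, Receiver 3 81.5 → max 109.0 km
Only Point 4 has all residuals ≈ 0.

Point 4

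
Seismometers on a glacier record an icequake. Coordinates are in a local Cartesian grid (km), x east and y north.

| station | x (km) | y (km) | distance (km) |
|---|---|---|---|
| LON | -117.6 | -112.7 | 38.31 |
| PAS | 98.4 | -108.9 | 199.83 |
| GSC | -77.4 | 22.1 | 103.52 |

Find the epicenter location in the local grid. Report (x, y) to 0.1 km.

Circle about each station: (x + 117.6)² + (y + 112.7)² = 38.31²; (x − 98.4)² + (y + 108.9)² = 199.83²; (x + 77.4)² + (y − 22.1)² = 103.52².
Subtracting the LON equation from the PAS and GSC equations removes the quadratic terms:
432.0 x + 7.6 y = -43453.65
80.4 x + 269.6 y = -29300.61
Solving the 2×2 system: x ≈ -99.2, y ≈ -79.1 km.
Check against LON (with the unrounded x, y): √((x + 117.6)²+(y + 112.7)²) = 38.31 ≈ 38.31 km. ✓

-99.2 km east, -79.1 km north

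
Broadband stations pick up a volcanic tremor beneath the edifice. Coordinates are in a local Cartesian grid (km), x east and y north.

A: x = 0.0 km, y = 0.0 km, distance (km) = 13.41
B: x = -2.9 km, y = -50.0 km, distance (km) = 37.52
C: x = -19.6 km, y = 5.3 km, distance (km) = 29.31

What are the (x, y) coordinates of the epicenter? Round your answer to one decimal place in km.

Circle about each station: x² + y² = 13.41²; (x + 2.9)² + (y + 50.0)² = 37.52²; (x + 19.6)² + (y − 5.3)² = 29.31².
Subtracting pairs of circle equations eliminates x²+y² and gives linear equations (the radical axes):
-5.8 x − 100.0 y = 1280.49
-39.2 x + 10.6 y = -267.00
Solving the 2×2 system: x ≈ 3.3, y ≈ -13.0 km.
Check against A (with the unrounded x, y): √(x²+y²) = 13.41 ≈ 13.41 km. ✓

x ≈ 3.3 km, y ≈ -13.0 km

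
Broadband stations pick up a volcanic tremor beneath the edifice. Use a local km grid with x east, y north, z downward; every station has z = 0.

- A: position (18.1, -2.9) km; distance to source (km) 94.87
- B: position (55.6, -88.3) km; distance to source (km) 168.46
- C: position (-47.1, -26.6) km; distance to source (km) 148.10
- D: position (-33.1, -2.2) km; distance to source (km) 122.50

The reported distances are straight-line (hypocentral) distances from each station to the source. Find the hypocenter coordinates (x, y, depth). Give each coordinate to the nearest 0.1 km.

(52.2, 74.6, 42.8)

Each station gives a sphere (x−x_i)² + (y−y_i)² + z² = d_i² (stations at z=0).
Subtracting the A sphere from B and C: z² cancels, leaving linear equations in x and y:
75.0 x − 170.8 y = -8826.22
-130.4 x − 47.4 y = -10343.34
Solving: x ≈ 52.204, y ≈ 74.599 km (keep extra digits for the depth step; rounded: 52.2, 74.6).
Then from the A sphere: z² = 94.87² − (x − 18.1)² − (y + 2.9)² with x = 52.204, y = 74.599, so z ≈ 42.792 ≈ 42.8 km.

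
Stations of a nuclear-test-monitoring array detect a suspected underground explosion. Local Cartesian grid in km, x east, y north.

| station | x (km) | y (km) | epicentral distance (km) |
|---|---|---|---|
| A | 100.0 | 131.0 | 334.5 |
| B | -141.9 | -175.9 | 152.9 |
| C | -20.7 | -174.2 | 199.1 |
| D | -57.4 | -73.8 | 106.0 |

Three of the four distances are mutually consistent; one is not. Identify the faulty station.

Solve using three stations at a time. Using B, C, D (subtract circle equations pairwise → linear system) gives (x, y) ≈ (-150.5, -23.3).
Distances from that point to each station vs reported:
  A: calculated 294.2 vs reported 334.5 → residual 40.3 km
  B: calculated 152.9 vs reported 152.9 → residual 0.0 km
  C: calculated 199.1 vs reported 199.1 → residual 0.0 km
  D: calculated 105.9 vs reported 106.0 → residual 0.1 km
B, C, D are mutually consistent (residuals ≈ 0); A is off by 40.3 km.

A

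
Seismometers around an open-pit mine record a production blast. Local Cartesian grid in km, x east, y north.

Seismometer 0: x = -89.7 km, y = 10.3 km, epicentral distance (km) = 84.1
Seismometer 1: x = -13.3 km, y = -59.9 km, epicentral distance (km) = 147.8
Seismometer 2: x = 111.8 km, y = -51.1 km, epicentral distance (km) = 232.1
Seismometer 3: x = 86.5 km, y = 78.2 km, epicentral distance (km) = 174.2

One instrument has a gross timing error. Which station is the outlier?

Solve using three stations at a time. Using Seismometer 1, Seismometer 2, Seismometer 3 (subtract circle equations pairwise → linear system) gives (x, y) ≈ (-87.4, 68.0).
Distances from that point to each station vs reported:
  Seismometer 0: calculated 57.8 vs reported 84.1 → residual 26.3 km
  Seismometer 1: calculated 147.8 vs reported 147.8 → residual 0.0 km
  Seismometer 2: calculated 232.1 vs reported 232.1 → residual 0.0 km
  Seismometer 3: calculated 174.2 vs reported 174.2 → residual 0.0 km
Seismometer 1, Seismometer 2, Seismometer 3 are mutually consistent (residuals ≈ 0); Seismometer 0 is off by 26.3 km.

Seismometer 0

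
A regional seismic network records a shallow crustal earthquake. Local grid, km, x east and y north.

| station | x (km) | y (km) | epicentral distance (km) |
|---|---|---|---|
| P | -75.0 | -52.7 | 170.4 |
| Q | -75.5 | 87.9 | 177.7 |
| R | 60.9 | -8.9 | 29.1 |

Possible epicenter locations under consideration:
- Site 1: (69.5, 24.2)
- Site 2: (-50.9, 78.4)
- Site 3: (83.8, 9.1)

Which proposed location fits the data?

For each candidate, compare |candidate − station| to the reported distance:
Site 1: residuals P 6.7, Q 19.3, R 5.1 → max 19.3 km
Site 2: residuals P 37.1, Q 151.3, R 112.7 → max 151.3 km
Site 3: residuals P 0.0, Q 0.0, R 0.0 → max 0.0 km
Only Site 3 has all residuals ≈ 0.

Site 3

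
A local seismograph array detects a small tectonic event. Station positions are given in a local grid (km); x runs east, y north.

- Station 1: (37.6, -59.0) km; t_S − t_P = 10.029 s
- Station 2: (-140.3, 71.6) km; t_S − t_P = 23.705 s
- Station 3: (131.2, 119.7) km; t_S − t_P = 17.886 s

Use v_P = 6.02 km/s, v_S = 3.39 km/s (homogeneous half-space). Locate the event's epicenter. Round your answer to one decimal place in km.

Distance from S−P lag: d = Δt · v_P v_S / (v_P − v_S) = Δt · (6.02·3.39)/(6.02−3.39) ≈ 7.7596·Δt.
So d_Station 1 = 77.82, d_Station 2 = 183.94, d_Station 3 = 138.79 km.
Circle about each station: (x − 37.6)² + (y + 59.0)² = 77.82²; (x + 140.3)² + (y − 71.6)² = 183.94²; (x − 131.2)² + (y − 119.7)² = 138.79².
Subtracting the Station 1 equation from the Station 2 and Station 3 equations removes the quadratic terms:
-355.8 x + 261.2 y = -7862.08
187.2 x + 357.4 y = 13440.06
Solving the 2×2 system: x ≈ 35.9, y ≈ 18.8 km.

x ≈ 35.9 km, y ≈ 18.8 km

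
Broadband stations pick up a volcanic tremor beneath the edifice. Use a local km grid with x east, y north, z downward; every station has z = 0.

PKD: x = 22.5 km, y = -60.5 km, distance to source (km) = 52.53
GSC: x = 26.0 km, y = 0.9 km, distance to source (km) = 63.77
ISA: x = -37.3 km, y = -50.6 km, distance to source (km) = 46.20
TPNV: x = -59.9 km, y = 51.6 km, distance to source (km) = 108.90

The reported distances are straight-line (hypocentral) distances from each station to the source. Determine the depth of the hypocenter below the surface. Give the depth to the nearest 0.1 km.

z ≈ 35.1 km

Each station gives a sphere (x−x_i)² + (y−y_i)² + z² = d_i² (stations at z=0).
Subtracting the PKD sphere from GSC and ISA: z² cancels, leaving linear equations in x and y:
7.0 x + 122.8 y = -4796.90
-119.6 x + 19.8 y = 410.11
Solving: x ≈ -9.803, y ≈ -38.504 km (keep extra digits for the depth step; rounded: -9.8, -38.5).
Then from the PKD sphere: z² = 52.53² − (x − 22.5)² − (y + 60.5)² with x = -9.803, y = -38.504, so z ≈ 35.101 ≈ 35.1 km.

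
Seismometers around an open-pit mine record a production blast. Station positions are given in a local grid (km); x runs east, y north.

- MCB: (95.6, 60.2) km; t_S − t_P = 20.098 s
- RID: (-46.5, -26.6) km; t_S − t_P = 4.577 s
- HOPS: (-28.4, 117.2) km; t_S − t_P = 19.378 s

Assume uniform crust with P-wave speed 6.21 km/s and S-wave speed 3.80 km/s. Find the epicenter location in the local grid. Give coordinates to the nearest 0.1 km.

(-50.9, -71.2)

Distance from S−P lag: d = Δt · v_P v_S / (v_P − v_S) = Δt · (6.21·3.80)/(6.21−3.80) ≈ 9.7917·Δt.
So d_MCB = 196.79, d_RID = 44.82, d_HOPS = 189.74 km.
Circle about each station: (x − 95.6)² + (y − 60.2)² = 196.79²; (x + 46.5)² + (y + 26.6)² = 44.82²; (x + 28.4)² + (y − 117.2)² = 189.74².
Subtracting the MCB equation from the RID and HOPS equations removes the quadratic terms:
-284.2 x − 173.6 y = 26823.88
-248.0 x + 114.0 y = 4504.04
Solving the 2×2 system: x ≈ -50.9, y ≈ -71.2 km.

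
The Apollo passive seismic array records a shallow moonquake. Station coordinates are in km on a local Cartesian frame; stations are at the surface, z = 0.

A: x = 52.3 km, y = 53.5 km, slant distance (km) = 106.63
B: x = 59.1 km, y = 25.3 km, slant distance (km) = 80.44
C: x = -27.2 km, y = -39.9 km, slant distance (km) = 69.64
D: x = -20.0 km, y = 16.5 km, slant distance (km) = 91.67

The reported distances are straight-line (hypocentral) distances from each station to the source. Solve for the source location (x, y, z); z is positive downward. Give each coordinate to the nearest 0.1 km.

(39.8, -51.3, 15.2)

Each station gives a sphere (x−x_i)² + (y−y_i)² + z² = d_i² (stations at z=0).
Subtracting the A sphere from B and C: z² cancels, leaving linear equations in x and y:
13.6 x − 56.4 y = 3434.72
-159.0 x − 186.8 y = 3254.54
Solving: x ≈ 39.803, y ≈ -51.302 km (keep extra digits for the depth step; rounded: 39.8, -51.3).
Then from the A sphere: z² = 106.63² − (x − 52.3)² − (y − 53.5)² with x = 39.803, y = -51.302, so z ≈ 15.176 ≈ 15.2 km.
Check against D (with the unrounded solution): distance 91.67 ≈ 91.67 km. ✓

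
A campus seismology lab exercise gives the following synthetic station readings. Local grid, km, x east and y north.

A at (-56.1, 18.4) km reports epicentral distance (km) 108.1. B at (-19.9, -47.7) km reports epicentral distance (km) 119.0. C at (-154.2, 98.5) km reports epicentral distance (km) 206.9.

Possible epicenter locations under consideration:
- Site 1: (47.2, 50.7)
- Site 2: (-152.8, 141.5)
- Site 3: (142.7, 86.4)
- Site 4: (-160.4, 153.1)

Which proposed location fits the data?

Site 1

For each candidate, compare |candidate − station| to the reported distance:
Site 1: residuals A 0.1, B 0.1, C 0.1 → max 0.1 km
Site 2: residuals A 48.4, B 112.2, C 163.9 → max 163.9 km
Site 3: residuals A 102.0, B 91.8, C 90.2 → max 102.0 km
Site 4: residuals A 62.3, B 126.1, C 151.9 → max 151.9 km
Only Site 1 has all residuals ≈ 0.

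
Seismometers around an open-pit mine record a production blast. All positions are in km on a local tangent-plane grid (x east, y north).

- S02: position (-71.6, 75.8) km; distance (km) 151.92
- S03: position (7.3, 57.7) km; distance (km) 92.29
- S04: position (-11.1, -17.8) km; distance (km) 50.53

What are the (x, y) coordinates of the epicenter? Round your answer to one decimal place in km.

Circle about each station: (x + 71.6)² + (y − 75.8)² = 151.92²; (x − 7.3)² + (y − 57.7)² = 92.29²; (x + 11.1)² + (y + 17.8)² = 50.53².
Subtracting pairs of circle equations eliminates x²+y² and gives linear equations (the radical axes):
157.8 x − 36.2 y = 7072.62
121.0 x − 187.2 y = 10094.26
Solving the 2×2 system: x ≈ 38.1, y ≈ -29.3 km.

(38.1, -29.3)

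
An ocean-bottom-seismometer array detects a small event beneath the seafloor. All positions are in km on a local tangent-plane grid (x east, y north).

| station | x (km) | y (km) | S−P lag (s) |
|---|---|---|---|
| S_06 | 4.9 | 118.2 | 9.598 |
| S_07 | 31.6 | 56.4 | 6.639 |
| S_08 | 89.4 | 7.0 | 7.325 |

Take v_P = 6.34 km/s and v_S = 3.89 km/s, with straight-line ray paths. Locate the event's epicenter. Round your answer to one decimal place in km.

Distance from S−P lag: d = Δt · v_P v_S / (v_P − v_S) = Δt · (6.34·3.89)/(6.34−3.89) ≈ 10.0664·Δt.
So d_S_06 = 96.62, d_S_07 = 66.83, d_S_08 = 73.74 km.
Circle about each station: (x − 4.9)² + (y − 118.2)² = 96.62²; (x − 31.6)² + (y − 56.4)² = 66.83²; (x − 89.4)² + (y − 7.0)² = 73.74².
Subtracting the S_06 equation from the S_07 and S_08 equations removes the quadratic terms:
53.4 x − 123.6 y = -4946.55
169.0 x − 222.4 y = -2056.05
Solving the 2×2 system: x ≈ 93.9, y ≈ 80.6 km.

x ≈ 93.9 km, y ≈ 80.6 km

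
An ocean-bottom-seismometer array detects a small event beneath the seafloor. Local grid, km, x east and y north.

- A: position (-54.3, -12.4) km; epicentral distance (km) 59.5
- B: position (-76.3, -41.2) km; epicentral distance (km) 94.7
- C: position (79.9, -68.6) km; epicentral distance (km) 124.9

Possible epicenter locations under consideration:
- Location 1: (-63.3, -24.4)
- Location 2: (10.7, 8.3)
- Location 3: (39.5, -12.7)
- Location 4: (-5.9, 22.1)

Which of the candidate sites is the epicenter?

For each candidate, compare |candidate − station| to the reported distance:
Location 1: residuals A 44.5, B 73.5, C 25.0 → max 73.5 km
Location 2: residuals A 8.7, B 5.4, C 21.4 → max 21.4 km
Location 3: residuals A 34.3, B 24.6, C 55.9 → max 55.9 km
Location 4: residuals A 0.1, B 0.0, C 0.0 → max 0.1 km
Only Location 4 has all residuals ≈ 0.

Location 4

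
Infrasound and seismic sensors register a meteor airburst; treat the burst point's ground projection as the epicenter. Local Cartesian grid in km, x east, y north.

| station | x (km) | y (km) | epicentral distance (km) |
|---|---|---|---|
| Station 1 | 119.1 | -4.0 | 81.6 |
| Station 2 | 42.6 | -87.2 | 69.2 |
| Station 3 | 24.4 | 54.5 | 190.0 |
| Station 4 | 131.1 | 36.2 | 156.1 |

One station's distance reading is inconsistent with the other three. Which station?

Solve using three stations at a time. Using Station 2, Station 3, Station 4 (subtract circle equations pairwise → linear system) gives (x, y) ≈ (104.8, -117.7).
Distances from that point to each station vs reported:
  Station 1: calculated 114.6 vs reported 81.6 → residual 33.0 km
  Station 2: calculated 69.2 vs reported 69.2 → residual 0.0 km
  Station 3: calculated 190.0 vs reported 190.0 → residual 0.0 km
  Station 4: calculated 156.1 vs reported 156.1 → residual 0.0 km
Station 2, Station 3, Station 4 are mutually consistent (residuals ≈ 0); Station 1 is off by 33.0 km.

Station 1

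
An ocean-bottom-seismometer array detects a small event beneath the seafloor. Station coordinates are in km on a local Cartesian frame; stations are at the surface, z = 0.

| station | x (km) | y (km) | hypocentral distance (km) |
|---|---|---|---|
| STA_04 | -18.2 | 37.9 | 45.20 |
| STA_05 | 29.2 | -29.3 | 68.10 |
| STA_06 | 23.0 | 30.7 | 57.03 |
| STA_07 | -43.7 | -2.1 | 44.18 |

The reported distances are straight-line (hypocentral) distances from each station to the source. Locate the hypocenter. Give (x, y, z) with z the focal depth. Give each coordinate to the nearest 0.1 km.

Each station gives a sphere (x−x_i)² + (y−y_i)² + z² = d_i² (stations at z=0).
Subtracting the STA_04 sphere from STA_05 and STA_06: z² cancels, leaving linear equations in x and y:
94.8 x − 134.4 y = -2651.09
82.4 x − 14.4 y = -1505.54
Solving: x ≈ -16.908, y ≈ 7.799 km (keep extra digits for the depth step; rounded: -16.9, 7.8).
Then from the STA_04 sphere: z² = 45.20² − (x + 18.2)² − (y − 37.9)² with x = -16.908, y = 7.799, so z ≈ 33.694 ≈ 33.7 km.

(-16.9, 7.8, 33.7)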